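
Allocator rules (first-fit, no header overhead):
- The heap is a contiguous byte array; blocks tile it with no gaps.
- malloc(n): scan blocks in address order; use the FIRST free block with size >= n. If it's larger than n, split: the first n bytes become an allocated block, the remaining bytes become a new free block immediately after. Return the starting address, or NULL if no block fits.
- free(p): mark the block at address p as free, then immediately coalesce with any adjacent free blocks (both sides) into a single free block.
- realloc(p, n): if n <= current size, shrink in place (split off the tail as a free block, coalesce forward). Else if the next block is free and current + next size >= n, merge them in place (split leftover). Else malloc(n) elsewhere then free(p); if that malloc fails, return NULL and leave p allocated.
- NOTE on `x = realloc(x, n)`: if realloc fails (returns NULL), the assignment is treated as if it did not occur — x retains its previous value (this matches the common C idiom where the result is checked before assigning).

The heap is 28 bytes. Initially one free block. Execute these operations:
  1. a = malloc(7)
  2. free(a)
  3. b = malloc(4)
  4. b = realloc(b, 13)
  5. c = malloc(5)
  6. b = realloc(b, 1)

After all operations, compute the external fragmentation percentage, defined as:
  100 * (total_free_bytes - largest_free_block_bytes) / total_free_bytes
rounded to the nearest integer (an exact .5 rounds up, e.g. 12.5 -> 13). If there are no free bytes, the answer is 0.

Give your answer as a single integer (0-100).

Op 1: a = malloc(7) -> a = 0; heap: [0-6 ALLOC][7-27 FREE]
Op 2: free(a) -> (freed a); heap: [0-27 FREE]
Op 3: b = malloc(4) -> b = 0; heap: [0-3 ALLOC][4-27 FREE]
Op 4: b = realloc(b, 13) -> b = 0; heap: [0-12 ALLOC][13-27 FREE]
Op 5: c = malloc(5) -> c = 13; heap: [0-12 ALLOC][13-17 ALLOC][18-27 FREE]
Op 6: b = realloc(b, 1) -> b = 0; heap: [0-0 ALLOC][1-12 FREE][13-17 ALLOC][18-27 FREE]
Free blocks: [12 10] total_free=22 largest=12 -> 100*(22-12)/22 = 1000/22 ≈ 45.455 -> rounds to 45

Answer: 45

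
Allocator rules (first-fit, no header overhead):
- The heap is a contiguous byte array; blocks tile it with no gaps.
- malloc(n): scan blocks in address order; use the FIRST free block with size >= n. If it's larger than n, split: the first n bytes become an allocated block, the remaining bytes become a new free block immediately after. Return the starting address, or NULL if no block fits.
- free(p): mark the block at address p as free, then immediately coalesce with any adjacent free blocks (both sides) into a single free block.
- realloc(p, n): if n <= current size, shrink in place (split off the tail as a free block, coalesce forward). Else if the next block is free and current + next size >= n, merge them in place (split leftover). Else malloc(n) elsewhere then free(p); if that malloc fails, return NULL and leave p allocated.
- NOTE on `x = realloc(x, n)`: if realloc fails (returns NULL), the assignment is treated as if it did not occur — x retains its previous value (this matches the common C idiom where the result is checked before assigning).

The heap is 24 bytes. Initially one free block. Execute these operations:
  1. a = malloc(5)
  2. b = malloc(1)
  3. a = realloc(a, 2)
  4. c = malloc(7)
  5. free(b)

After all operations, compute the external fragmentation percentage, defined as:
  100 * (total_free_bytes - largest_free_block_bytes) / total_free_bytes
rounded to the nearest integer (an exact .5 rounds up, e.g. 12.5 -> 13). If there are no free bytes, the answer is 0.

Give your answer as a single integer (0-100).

Op 1: a = malloc(5) -> a = 0; heap: [0-4 ALLOC][5-23 FREE]
Op 2: b = malloc(1) -> b = 5; heap: [0-4 ALLOC][5-5 ALLOC][6-23 FREE]
Op 3: a = realloc(a, 2) -> a = 0; heap: [0-1 ALLOC][2-4 FREE][5-5 ALLOC][6-23 FREE]
Op 4: c = malloc(7) -> c = 6; heap: [0-1 ALLOC][2-4 FREE][5-5 ALLOC][6-12 ALLOC][13-23 FREE]
Op 5: free(b) -> (freed b); heap: [0-1 ALLOC][2-5 FREE][6-12 ALLOC][13-23 FREE]
Free blocks: [4 11] total_free=15 largest=11 -> 100*(15-11)/15 = 400/15 ≈ 26.667 -> rounds to 27

Answer: 27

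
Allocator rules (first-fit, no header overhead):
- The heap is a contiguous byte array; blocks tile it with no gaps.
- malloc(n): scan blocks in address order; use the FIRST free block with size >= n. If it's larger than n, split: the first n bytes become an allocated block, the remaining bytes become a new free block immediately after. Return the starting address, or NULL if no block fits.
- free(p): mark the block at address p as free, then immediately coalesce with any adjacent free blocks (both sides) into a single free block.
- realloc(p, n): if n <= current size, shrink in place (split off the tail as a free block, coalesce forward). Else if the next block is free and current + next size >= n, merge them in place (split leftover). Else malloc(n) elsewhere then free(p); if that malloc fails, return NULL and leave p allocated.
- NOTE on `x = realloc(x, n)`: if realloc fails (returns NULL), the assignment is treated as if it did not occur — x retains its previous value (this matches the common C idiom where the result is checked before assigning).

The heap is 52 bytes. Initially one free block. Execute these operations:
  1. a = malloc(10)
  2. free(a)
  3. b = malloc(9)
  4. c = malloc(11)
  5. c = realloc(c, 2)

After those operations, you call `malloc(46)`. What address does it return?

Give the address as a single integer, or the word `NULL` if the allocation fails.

Op 1: a = malloc(10) -> a = 0; heap: [0-9 ALLOC][10-51 FREE]
Op 2: free(a) -> (freed a); heap: [0-51 FREE]
Op 3: b = malloc(9) -> b = 0; heap: [0-8 ALLOC][9-51 FREE]
Op 4: c = malloc(11) -> c = 9; heap: [0-8 ALLOC][9-19 ALLOC][20-51 FREE]
Op 5: c = realloc(c, 2) -> c = 9; heap: [0-8 ALLOC][9-10 ALLOC][11-51 FREE]
malloc(46): first-fit scan over [0-8 ALLOC][9-10 ALLOC][11-51 FREE] -> NULL

Answer: NULL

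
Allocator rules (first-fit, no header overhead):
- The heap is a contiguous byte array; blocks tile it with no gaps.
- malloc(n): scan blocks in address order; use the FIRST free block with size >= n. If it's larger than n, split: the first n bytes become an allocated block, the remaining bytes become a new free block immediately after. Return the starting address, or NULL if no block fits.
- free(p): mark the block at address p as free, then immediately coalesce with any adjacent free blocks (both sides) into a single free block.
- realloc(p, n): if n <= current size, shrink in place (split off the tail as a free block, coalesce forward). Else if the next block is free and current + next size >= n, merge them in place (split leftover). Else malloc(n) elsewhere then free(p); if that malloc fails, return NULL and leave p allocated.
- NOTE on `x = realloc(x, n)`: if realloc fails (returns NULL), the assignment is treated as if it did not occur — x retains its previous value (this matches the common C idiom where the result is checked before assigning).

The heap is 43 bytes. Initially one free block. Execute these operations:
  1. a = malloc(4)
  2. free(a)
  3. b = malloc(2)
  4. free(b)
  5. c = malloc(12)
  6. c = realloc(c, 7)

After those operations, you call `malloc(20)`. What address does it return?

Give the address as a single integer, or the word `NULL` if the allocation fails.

Answer: 7

Derivation:
Op 1: a = malloc(4) -> a = 0; heap: [0-3 ALLOC][4-42 FREE]
Op 2: free(a) -> (freed a); heap: [0-42 FREE]
Op 3: b = malloc(2) -> b = 0; heap: [0-1 ALLOC][2-42 FREE]
Op 4: free(b) -> (freed b); heap: [0-42 FREE]
Op 5: c = malloc(12) -> c = 0; heap: [0-11 ALLOC][12-42 FREE]
Op 6: c = realloc(c, 7) -> c = 0; heap: [0-6 ALLOC][7-42 FREE]
malloc(20): first-fit scan over [0-6 ALLOC][7-42 FREE] -> 7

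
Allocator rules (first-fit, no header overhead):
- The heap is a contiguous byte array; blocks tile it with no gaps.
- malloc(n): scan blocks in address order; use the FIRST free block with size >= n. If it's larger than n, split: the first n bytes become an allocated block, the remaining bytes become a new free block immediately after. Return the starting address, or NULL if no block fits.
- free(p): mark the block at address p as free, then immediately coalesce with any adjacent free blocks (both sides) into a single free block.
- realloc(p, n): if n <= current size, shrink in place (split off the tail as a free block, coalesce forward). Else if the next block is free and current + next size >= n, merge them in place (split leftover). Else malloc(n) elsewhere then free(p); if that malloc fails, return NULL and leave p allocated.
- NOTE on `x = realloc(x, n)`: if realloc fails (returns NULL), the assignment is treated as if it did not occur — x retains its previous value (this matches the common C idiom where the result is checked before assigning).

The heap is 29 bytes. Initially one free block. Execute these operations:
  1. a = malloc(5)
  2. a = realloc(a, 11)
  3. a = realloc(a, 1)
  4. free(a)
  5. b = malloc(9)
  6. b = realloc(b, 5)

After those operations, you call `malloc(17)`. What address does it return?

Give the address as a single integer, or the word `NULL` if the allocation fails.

Op 1: a = malloc(5) -> a = 0; heap: [0-4 ALLOC][5-28 FREE]
Op 2: a = realloc(a, 11) -> a = 0; heap: [0-10 ALLOC][11-28 FREE]
Op 3: a = realloc(a, 1) -> a = 0; heap: [0-0 ALLOC][1-28 FREE]
Op 4: free(a) -> (freed a); heap: [0-28 FREE]
Op 5: b = malloc(9) -> b = 0; heap: [0-8 ALLOC][9-28 FREE]
Op 6: b = realloc(b, 5) -> b = 0; heap: [0-4 ALLOC][5-28 FREE]
malloc(17): first-fit scan over [0-4 ALLOC][5-28 FREE] -> 5

Answer: 5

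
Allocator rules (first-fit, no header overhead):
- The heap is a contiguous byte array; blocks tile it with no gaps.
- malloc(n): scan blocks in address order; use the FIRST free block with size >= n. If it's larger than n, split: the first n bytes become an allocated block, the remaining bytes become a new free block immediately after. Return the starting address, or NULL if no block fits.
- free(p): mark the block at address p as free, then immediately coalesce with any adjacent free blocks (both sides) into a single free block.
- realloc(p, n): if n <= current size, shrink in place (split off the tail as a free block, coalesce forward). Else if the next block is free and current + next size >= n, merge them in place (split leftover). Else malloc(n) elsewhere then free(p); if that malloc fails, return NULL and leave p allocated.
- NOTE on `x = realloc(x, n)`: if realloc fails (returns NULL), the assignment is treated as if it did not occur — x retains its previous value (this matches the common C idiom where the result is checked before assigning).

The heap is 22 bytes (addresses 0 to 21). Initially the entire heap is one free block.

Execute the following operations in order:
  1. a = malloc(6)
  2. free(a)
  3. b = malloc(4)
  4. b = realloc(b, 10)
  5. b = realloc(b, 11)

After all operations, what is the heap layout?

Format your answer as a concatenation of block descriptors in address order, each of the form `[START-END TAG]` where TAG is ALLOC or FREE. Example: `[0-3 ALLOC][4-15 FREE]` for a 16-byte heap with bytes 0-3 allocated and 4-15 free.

Answer: [0-10 ALLOC][11-21 FREE]

Derivation:
Op 1: a = malloc(6) -> a = 0; heap: [0-5 ALLOC][6-21 FREE]
Op 2: free(a) -> (freed a); heap: [0-21 FREE]
Op 3: b = malloc(4) -> b = 0; heap: [0-3 ALLOC][4-21 FREE]
Op 4: b = realloc(b, 10) -> b = 0; heap: [0-9 ALLOC][10-21 FREE]
Op 5: b = realloc(b, 11) -> b = 0; heap: [0-10 ALLOC][11-21 FREE]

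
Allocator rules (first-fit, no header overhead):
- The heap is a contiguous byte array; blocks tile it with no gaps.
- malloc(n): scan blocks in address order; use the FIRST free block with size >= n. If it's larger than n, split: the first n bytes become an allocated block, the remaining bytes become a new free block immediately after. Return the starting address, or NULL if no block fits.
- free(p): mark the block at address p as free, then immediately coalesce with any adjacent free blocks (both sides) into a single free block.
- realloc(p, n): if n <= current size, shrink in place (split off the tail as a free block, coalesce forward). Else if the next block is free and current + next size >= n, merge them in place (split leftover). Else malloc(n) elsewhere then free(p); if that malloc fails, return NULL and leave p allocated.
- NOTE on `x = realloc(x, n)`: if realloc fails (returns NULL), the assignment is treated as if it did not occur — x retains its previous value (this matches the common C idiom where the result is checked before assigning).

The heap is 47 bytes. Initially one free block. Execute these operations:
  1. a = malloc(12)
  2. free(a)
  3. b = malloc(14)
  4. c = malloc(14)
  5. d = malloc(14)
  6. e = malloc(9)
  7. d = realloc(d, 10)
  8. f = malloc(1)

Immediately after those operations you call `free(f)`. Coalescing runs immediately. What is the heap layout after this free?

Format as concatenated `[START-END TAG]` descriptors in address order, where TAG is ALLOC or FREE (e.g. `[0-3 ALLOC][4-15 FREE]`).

Op 1: a = malloc(12) -> a = 0; heap: [0-11 ALLOC][12-46 FREE]
Op 2: free(a) -> (freed a); heap: [0-46 FREE]
Op 3: b = malloc(14) -> b = 0; heap: [0-13 ALLOC][14-46 FREE]
Op 4: c = malloc(14) -> c = 14; heap: [0-13 ALLOC][14-27 ALLOC][28-46 FREE]
Op 5: d = malloc(14) -> d = 28; heap: [0-13 ALLOC][14-27 ALLOC][28-41 ALLOC][42-46 FREE]
Op 6: e = malloc(9) -> e = NULL; heap: [0-13 ALLOC][14-27 ALLOC][28-41 ALLOC][42-46 FREE]
Op 7: d = realloc(d, 10) -> d = 28; heap: [0-13 ALLOC][14-27 ALLOC][28-37 ALLOC][38-46 FREE]
Op 8: f = malloc(1) -> f = 38; heap: [0-13 ALLOC][14-27 ALLOC][28-37 ALLOC][38-38 ALLOC][39-46 FREE]
free(f): f = 38 -> block [38-38 ALLOC]; mark free, coalesce with adjacent free neighbors -> [0-13 ALLOC][14-27 ALLOC][28-37 ALLOC][38-46 FREE]

Answer: [0-13 ALLOC][14-27 ALLOC][28-37 ALLOC][38-46 FREE]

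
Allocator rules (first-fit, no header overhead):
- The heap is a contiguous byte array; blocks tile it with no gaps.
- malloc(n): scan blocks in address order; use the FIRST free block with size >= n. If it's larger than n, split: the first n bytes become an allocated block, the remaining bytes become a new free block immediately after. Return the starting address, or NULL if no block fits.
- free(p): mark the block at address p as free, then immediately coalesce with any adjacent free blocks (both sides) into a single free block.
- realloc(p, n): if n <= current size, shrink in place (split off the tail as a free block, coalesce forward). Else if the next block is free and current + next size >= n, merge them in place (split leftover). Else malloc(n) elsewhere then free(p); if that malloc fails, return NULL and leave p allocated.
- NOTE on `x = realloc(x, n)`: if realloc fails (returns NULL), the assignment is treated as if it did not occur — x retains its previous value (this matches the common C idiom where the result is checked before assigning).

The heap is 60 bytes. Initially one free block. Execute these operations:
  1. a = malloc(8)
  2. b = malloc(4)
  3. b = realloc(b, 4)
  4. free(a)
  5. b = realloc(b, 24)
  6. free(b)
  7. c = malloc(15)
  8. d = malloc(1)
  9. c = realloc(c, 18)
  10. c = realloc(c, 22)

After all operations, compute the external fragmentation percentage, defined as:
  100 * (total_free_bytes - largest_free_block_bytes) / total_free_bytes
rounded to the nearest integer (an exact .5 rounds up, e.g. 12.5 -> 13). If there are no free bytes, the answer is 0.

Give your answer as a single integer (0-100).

Op 1: a = malloc(8) -> a = 0; heap: [0-7 ALLOC][8-59 FREE]
Op 2: b = malloc(4) -> b = 8; heap: [0-7 ALLOC][8-11 ALLOC][12-59 FREE]
Op 3: b = realloc(b, 4) -> b = 8; heap: [0-7 ALLOC][8-11 ALLOC][12-59 FREE]
Op 4: free(a) -> (freed a); heap: [0-7 FREE][8-11 ALLOC][12-59 FREE]
Op 5: b = realloc(b, 24) -> b = 8; heap: [0-7 FREE][8-31 ALLOC][32-59 FREE]
Op 6: free(b) -> (freed b); heap: [0-59 FREE]
Op 7: c = malloc(15) -> c = 0; heap: [0-14 ALLOC][15-59 FREE]
Op 8: d = malloc(1) -> d = 15; heap: [0-14 ALLOC][15-15 ALLOC][16-59 FREE]
Op 9: c = realloc(c, 18) -> c = 16; heap: [0-14 FREE][15-15 ALLOC][16-33 ALLOC][34-59 FREE]
Op 10: c = realloc(c, 22) -> c = 16; heap: [0-14 FREE][15-15 ALLOC][16-37 ALLOC][38-59 FREE]
Free blocks: [15 22] total_free=37 largest=22 -> 100*(37-22)/37 = 1500/37 ≈ 40.541 -> rounds to 41

Answer: 41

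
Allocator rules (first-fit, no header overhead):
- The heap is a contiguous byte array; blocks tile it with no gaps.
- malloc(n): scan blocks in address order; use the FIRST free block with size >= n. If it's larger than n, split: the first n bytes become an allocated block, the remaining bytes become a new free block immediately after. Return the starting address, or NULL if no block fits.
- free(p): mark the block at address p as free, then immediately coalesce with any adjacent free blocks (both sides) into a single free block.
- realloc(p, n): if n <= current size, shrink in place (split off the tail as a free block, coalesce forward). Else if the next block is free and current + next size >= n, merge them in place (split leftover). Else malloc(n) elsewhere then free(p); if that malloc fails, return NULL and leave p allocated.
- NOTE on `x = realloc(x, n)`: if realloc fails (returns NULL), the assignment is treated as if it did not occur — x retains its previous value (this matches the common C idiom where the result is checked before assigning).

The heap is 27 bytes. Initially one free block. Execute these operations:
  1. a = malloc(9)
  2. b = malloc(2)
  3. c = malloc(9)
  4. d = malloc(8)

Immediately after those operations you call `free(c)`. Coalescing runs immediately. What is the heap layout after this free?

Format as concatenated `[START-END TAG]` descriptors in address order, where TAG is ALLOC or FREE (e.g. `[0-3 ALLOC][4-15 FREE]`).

Op 1: a = malloc(9) -> a = 0; heap: [0-8 ALLOC][9-26 FREE]
Op 2: b = malloc(2) -> b = 9; heap: [0-8 ALLOC][9-10 ALLOC][11-26 FREE]
Op 3: c = malloc(9) -> c = 11; heap: [0-8 ALLOC][9-10 ALLOC][11-19 ALLOC][20-26 FREE]
Op 4: d = malloc(8) -> d = NULL; heap: [0-8 ALLOC][9-10 ALLOC][11-19 ALLOC][20-26 FREE]
free(c): c = 11 -> block [11-19 ALLOC]; mark free, coalesce with adjacent free neighbors -> [0-8 ALLOC][9-10 ALLOC][11-26 FREE]

Answer: [0-8 ALLOC][9-10 ALLOC][11-26 FREE]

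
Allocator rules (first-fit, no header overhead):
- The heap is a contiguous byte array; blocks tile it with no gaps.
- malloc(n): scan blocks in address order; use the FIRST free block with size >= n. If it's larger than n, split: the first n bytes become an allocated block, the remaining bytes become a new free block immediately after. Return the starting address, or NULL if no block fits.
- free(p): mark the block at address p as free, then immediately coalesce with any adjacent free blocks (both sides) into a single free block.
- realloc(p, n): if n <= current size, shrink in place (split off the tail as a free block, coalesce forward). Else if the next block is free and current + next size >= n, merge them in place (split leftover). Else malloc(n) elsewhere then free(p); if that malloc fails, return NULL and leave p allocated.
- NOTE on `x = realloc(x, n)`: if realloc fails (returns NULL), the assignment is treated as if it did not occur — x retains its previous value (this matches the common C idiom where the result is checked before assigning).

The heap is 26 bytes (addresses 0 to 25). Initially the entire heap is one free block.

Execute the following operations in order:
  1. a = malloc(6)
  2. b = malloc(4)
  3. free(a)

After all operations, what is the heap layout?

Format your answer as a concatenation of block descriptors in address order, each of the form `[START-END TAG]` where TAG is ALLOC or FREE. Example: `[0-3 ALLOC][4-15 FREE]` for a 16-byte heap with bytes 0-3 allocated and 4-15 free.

Op 1: a = malloc(6) -> a = 0; heap: [0-5 ALLOC][6-25 FREE]
Op 2: b = malloc(4) -> b = 6; heap: [0-5 ALLOC][6-9 ALLOC][10-25 FREE]
Op 3: free(a) -> (freed a); heap: [0-5 FREE][6-9 ALLOC][10-25 FREE]

Answer: [0-5 FREE][6-9 ALLOC][10-25 FREE]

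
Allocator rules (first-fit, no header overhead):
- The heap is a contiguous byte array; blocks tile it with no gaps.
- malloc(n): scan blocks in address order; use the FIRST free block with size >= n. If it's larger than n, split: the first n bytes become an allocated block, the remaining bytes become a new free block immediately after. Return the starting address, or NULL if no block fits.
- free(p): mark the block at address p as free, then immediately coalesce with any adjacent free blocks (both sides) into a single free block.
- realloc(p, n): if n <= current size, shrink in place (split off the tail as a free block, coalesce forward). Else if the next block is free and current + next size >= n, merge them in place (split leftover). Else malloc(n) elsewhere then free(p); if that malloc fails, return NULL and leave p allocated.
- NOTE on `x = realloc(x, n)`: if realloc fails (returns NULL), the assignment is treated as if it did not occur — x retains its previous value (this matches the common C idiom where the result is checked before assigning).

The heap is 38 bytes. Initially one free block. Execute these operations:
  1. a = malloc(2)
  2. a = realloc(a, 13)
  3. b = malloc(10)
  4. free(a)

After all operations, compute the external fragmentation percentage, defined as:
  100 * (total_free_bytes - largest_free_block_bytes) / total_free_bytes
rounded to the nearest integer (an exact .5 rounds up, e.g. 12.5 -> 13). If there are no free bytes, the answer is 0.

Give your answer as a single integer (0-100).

Op 1: a = malloc(2) -> a = 0; heap: [0-1 ALLOC][2-37 FREE]
Op 2: a = realloc(a, 13) -> a = 0; heap: [0-12 ALLOC][13-37 FREE]
Op 3: b = malloc(10) -> b = 13; heap: [0-12 ALLOC][13-22 ALLOC][23-37 FREE]
Op 4: free(a) -> (freed a); heap: [0-12 FREE][13-22 ALLOC][23-37 FREE]
Free blocks: [13 15] total_free=28 largest=15 -> 100*(28-15)/28 = 1300/28 ≈ 46.429 -> rounds to 46

Answer: 46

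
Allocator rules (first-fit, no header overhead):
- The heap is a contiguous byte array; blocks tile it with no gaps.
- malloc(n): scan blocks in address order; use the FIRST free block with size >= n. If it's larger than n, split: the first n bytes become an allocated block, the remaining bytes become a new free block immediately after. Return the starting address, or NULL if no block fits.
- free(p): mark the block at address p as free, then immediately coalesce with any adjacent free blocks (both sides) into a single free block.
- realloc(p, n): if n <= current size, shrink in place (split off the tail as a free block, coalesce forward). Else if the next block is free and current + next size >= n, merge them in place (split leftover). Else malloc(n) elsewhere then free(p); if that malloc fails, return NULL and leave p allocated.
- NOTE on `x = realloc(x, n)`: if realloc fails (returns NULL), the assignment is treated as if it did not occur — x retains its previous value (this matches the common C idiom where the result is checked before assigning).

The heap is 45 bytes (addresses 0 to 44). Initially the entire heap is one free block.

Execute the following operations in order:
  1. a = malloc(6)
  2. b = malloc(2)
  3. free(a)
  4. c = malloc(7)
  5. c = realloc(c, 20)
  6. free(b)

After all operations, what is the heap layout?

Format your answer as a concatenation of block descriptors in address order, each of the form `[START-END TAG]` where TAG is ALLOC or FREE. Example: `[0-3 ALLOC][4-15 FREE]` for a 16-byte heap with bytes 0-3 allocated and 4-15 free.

Answer: [0-7 FREE][8-27 ALLOC][28-44 FREE]

Derivation:
Op 1: a = malloc(6) -> a = 0; heap: [0-5 ALLOC][6-44 FREE]
Op 2: b = malloc(2) -> b = 6; heap: [0-5 ALLOC][6-7 ALLOC][8-44 FREE]
Op 3: free(a) -> (freed a); heap: [0-5 FREE][6-7 ALLOC][8-44 FREE]
Op 4: c = malloc(7) -> c = 8; heap: [0-5 FREE][6-7 ALLOC][8-14 ALLOC][15-44 FREE]
Op 5: c = realloc(c, 20) -> c = 8; heap: [0-5 FREE][6-7 ALLOC][8-27 ALLOC][28-44 FREE]
Op 6: free(b) -> (freed b); heap: [0-7 FREE][8-27 ALLOC][28-44 FREE]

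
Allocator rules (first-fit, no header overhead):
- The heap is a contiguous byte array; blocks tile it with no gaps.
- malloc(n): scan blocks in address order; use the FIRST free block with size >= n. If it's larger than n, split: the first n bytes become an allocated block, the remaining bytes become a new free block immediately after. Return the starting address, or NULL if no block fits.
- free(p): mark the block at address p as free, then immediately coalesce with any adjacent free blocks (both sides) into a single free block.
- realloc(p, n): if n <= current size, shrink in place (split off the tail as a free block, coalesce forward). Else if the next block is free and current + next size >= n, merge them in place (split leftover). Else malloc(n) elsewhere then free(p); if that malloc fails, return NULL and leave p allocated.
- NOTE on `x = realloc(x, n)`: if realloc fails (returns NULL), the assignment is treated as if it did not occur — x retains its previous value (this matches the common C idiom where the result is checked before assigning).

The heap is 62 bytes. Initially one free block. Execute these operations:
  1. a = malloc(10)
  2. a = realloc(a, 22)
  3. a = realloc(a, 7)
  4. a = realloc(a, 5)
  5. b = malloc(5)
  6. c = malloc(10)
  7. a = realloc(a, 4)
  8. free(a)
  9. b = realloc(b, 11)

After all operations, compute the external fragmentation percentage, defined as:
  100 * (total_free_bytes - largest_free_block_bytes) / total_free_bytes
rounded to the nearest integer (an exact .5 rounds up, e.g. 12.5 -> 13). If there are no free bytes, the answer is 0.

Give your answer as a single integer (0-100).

Answer: 24

Derivation:
Op 1: a = malloc(10) -> a = 0; heap: [0-9 ALLOC][10-61 FREE]
Op 2: a = realloc(a, 22) -> a = 0; heap: [0-21 ALLOC][22-61 FREE]
Op 3: a = realloc(a, 7) -> a = 0; heap: [0-6 ALLOC][7-61 FREE]
Op 4: a = realloc(a, 5) -> a = 0; heap: [0-4 ALLOC][5-61 FREE]
Op 5: b = malloc(5) -> b = 5; heap: [0-4 ALLOC][5-9 ALLOC][10-61 FREE]
Op 6: c = malloc(10) -> c = 10; heap: [0-4 ALLOC][5-9 ALLOC][10-19 ALLOC][20-61 FREE]
Op 7: a = realloc(a, 4) -> a = 0; heap: [0-3 ALLOC][4-4 FREE][5-9 ALLOC][10-19 ALLOC][20-61 FREE]
Op 8: free(a) -> (freed a); heap: [0-4 FREE][5-9 ALLOC][10-19 ALLOC][20-61 FREE]
Op 9: b = realloc(b, 11) -> b = 20; heap: [0-9 FREE][10-19 ALLOC][20-30 ALLOC][31-61 FREE]
Free blocks: [10 31] total_free=41 largest=31 -> 100*(41-31)/41 = 1000/41 ≈ 24.390 -> rounds to 24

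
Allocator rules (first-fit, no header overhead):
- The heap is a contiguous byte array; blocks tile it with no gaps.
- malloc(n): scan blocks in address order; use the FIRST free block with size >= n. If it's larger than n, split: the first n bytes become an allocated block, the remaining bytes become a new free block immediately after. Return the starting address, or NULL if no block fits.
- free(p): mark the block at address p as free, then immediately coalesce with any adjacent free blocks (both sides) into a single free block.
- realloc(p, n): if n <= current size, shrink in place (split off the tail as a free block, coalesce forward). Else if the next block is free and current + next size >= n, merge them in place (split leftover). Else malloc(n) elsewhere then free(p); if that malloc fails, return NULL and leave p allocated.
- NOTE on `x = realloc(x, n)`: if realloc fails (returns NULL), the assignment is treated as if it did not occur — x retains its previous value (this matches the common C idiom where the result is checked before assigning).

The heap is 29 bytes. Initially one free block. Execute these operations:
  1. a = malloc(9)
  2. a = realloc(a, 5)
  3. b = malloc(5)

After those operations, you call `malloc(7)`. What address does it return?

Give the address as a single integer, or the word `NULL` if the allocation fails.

Answer: 10

Derivation:
Op 1: a = malloc(9) -> a = 0; heap: [0-8 ALLOC][9-28 FREE]
Op 2: a = realloc(a, 5) -> a = 0; heap: [0-4 ALLOC][5-28 FREE]
Op 3: b = malloc(5) -> b = 5; heap: [0-4 ALLOC][5-9 ALLOC][10-28 FREE]
malloc(7): first-fit scan over [0-4 ALLOC][5-9 ALLOC][10-28 FREE] -> 10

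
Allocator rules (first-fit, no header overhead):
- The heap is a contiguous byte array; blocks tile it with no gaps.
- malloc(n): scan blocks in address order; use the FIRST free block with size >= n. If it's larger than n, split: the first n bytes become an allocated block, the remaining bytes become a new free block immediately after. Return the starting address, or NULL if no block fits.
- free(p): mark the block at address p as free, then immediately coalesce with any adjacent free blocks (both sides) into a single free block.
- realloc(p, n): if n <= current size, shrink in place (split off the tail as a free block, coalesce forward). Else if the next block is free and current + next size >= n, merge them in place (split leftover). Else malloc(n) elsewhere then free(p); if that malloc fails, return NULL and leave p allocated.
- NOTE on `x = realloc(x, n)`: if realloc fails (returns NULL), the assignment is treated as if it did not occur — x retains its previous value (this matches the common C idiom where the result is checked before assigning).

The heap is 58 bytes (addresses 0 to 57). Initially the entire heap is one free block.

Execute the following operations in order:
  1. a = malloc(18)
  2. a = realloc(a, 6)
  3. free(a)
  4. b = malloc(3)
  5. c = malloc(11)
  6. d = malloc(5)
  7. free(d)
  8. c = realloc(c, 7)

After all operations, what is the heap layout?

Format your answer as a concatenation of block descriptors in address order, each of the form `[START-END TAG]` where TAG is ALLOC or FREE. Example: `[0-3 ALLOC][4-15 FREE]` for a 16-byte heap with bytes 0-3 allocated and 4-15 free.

Answer: [0-2 ALLOC][3-9 ALLOC][10-57 FREE]

Derivation:
Op 1: a = malloc(18) -> a = 0; heap: [0-17 ALLOC][18-57 FREE]
Op 2: a = realloc(a, 6) -> a = 0; heap: [0-5 ALLOC][6-57 FREE]
Op 3: free(a) -> (freed a); heap: [0-57 FREE]
Op 4: b = malloc(3) -> b = 0; heap: [0-2 ALLOC][3-57 FREE]
Op 5: c = malloc(11) -> c = 3; heap: [0-2 ALLOC][3-13 ALLOC][14-57 FREE]
Op 6: d = malloc(5) -> d = 14; heap: [0-2 ALLOC][3-13 ALLOC][14-18 ALLOC][19-57 FREE]
Op 7: free(d) -> (freed d); heap: [0-2 ALLOC][3-13 ALLOC][14-57 FREE]
Op 8: c = realloc(c, 7) -> c = 3; heap: [0-2 ALLOC][3-9 ALLOC][10-57 FREE]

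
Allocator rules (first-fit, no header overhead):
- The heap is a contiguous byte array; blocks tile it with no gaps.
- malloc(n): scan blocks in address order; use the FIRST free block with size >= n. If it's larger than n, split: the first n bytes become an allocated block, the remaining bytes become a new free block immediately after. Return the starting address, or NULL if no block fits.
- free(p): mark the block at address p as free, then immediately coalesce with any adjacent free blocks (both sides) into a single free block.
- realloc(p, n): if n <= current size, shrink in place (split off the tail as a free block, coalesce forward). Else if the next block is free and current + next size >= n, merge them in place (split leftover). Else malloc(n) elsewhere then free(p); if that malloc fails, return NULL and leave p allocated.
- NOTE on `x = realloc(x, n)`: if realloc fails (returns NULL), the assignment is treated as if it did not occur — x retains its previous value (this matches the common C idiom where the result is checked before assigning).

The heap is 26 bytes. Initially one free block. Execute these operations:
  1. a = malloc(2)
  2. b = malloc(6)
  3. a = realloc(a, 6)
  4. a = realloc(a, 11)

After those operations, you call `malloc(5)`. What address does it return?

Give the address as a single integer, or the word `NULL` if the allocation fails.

Answer: 19

Derivation:
Op 1: a = malloc(2) -> a = 0; heap: [0-1 ALLOC][2-25 FREE]
Op 2: b = malloc(6) -> b = 2; heap: [0-1 ALLOC][2-7 ALLOC][8-25 FREE]
Op 3: a = realloc(a, 6) -> a = 8; heap: [0-1 FREE][2-7 ALLOC][8-13 ALLOC][14-25 FREE]
Op 4: a = realloc(a, 11) -> a = 8; heap: [0-1 FREE][2-7 ALLOC][8-18 ALLOC][19-25 FREE]
malloc(5): first-fit scan over [0-1 FREE][2-7 ALLOC][8-18 ALLOC][19-25 FREE] -> 19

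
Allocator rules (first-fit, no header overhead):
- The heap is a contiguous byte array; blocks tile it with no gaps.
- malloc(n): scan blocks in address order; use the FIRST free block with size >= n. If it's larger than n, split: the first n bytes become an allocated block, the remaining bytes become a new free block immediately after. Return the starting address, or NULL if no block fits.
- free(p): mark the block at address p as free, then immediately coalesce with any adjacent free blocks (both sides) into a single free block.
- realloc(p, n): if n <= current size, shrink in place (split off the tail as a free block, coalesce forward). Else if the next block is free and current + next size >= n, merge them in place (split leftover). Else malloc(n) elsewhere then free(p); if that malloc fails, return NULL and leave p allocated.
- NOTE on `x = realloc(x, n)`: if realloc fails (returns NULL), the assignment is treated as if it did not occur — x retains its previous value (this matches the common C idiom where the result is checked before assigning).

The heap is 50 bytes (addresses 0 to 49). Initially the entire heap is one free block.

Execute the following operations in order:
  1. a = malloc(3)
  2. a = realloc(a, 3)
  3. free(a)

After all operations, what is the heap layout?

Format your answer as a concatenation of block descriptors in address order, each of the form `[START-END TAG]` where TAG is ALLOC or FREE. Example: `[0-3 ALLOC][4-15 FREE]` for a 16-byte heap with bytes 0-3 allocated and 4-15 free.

Op 1: a = malloc(3) -> a = 0; heap: [0-2 ALLOC][3-49 FREE]
Op 2: a = realloc(a, 3) -> a = 0; heap: [0-2 ALLOC][3-49 FREE]
Op 3: free(a) -> (freed a); heap: [0-49 FREE]

Answer: [0-49 FREE]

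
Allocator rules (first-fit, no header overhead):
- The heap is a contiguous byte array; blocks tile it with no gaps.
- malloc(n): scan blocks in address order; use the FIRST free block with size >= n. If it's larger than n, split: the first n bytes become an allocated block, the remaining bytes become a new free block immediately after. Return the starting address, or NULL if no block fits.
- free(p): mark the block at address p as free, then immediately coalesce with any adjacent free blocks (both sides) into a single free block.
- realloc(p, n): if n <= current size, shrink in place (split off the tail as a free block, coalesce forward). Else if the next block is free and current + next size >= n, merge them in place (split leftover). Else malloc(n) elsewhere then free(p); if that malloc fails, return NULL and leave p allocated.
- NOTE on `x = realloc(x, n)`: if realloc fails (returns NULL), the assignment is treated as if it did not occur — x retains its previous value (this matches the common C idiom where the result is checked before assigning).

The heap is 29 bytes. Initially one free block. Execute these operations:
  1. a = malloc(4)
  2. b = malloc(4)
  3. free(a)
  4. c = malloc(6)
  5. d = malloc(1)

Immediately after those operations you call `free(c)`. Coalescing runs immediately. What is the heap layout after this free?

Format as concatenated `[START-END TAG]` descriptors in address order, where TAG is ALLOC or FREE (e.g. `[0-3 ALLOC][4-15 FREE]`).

Op 1: a = malloc(4) -> a = 0; heap: [0-3 ALLOC][4-28 FREE]
Op 2: b = malloc(4) -> b = 4; heap: [0-3 ALLOC][4-7 ALLOC][8-28 FREE]
Op 3: free(a) -> (freed a); heap: [0-3 FREE][4-7 ALLOC][8-28 FREE]
Op 4: c = malloc(6) -> c = 8; heap: [0-3 FREE][4-7 ALLOC][8-13 ALLOC][14-28 FREE]
Op 5: d = malloc(1) -> d = 0; heap: [0-0 ALLOC][1-3 FREE][4-7 ALLOC][8-13 ALLOC][14-28 FREE]
free(c): c = 8 -> block [8-13 ALLOC]; mark free, coalesce with adjacent free neighbors -> [0-0 ALLOC][1-3 FREE][4-7 ALLOC][8-28 FREE]

Answer: [0-0 ALLOC][1-3 FREE][4-7 ALLOC][8-28 FREE]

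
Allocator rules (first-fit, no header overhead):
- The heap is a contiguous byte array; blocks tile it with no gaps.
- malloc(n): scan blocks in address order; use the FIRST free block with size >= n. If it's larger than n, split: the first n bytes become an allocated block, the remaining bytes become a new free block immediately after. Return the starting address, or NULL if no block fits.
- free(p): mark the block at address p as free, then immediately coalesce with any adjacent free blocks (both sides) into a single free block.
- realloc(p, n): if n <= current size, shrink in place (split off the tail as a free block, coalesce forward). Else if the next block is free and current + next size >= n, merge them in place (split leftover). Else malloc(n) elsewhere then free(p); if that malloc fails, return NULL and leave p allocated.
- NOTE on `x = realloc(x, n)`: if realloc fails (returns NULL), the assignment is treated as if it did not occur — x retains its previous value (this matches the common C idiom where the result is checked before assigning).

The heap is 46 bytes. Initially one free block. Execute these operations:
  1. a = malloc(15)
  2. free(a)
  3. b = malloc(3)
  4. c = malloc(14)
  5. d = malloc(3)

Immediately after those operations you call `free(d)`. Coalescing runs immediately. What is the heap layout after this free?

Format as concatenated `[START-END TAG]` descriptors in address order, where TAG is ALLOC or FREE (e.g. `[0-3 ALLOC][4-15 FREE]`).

Answer: [0-2 ALLOC][3-16 ALLOC][17-45 FREE]

Derivation:
Op 1: a = malloc(15) -> a = 0; heap: [0-14 ALLOC][15-45 FREE]
Op 2: free(a) -> (freed a); heap: [0-45 FREE]
Op 3: b = malloc(3) -> b = 0; heap: [0-2 ALLOC][3-45 FREE]
Op 4: c = malloc(14) -> c = 3; heap: [0-2 ALLOC][3-16 ALLOC][17-45 FREE]
Op 5: d = malloc(3) -> d = 17; heap: [0-2 ALLOC][3-16 ALLOC][17-19 ALLOC][20-45 FREE]
free(d): d = 17 -> block [17-19 ALLOC]; mark free, coalesce with adjacent free neighbors -> [0-2 ALLOC][3-16 ALLOC][17-45 FREE]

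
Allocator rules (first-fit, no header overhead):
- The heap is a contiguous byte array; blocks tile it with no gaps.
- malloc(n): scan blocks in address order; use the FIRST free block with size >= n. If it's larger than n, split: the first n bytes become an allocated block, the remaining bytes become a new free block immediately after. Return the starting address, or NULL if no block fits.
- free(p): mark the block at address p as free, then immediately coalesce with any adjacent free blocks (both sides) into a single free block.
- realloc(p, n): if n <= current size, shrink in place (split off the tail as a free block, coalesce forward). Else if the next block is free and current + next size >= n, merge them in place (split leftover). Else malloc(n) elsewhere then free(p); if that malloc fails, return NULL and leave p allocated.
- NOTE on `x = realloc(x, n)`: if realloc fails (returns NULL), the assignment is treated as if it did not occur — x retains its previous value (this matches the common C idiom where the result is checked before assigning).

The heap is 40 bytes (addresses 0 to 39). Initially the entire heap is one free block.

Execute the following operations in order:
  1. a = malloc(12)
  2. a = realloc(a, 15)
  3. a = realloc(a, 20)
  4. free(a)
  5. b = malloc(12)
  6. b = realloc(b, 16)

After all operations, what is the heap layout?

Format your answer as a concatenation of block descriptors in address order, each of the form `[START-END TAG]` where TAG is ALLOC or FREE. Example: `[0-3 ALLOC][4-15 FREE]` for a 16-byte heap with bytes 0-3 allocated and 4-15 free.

Op 1: a = malloc(12) -> a = 0; heap: [0-11 ALLOC][12-39 FREE]
Op 2: a = realloc(a, 15) -> a = 0; heap: [0-14 ALLOC][15-39 FREE]
Op 3: a = realloc(a, 20) -> a = 0; heap: [0-19 ALLOC][20-39 FREE]
Op 4: free(a) -> (freed a); heap: [0-39 FREE]
Op 5: b = malloc(12) -> b = 0; heap: [0-11 ALLOC][12-39 FREE]
Op 6: b = realloc(b, 16) -> b = 0; heap: [0-15 ALLOC][16-39 FREE]

Answer: [0-15 ALLOC][16-39 FREE]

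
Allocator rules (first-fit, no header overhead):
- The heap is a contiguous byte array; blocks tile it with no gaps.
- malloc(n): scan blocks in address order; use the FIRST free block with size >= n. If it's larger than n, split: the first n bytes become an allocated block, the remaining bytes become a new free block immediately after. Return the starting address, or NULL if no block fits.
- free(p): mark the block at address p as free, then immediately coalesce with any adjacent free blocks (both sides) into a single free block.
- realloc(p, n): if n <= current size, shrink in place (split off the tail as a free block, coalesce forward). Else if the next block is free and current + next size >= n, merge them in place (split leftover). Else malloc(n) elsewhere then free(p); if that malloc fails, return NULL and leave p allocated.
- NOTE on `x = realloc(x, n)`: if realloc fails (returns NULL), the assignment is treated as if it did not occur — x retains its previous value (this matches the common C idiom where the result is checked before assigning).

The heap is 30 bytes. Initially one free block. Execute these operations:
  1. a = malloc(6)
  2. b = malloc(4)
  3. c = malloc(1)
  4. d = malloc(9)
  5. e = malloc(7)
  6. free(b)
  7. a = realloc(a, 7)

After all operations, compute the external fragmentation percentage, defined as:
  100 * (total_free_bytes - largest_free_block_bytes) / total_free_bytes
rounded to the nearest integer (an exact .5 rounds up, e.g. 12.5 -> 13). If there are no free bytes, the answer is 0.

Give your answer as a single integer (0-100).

Answer: 50

Derivation:
Op 1: a = malloc(6) -> a = 0; heap: [0-5 ALLOC][6-29 FREE]
Op 2: b = malloc(4) -> b = 6; heap: [0-5 ALLOC][6-9 ALLOC][10-29 FREE]
Op 3: c = malloc(1) -> c = 10; heap: [0-5 ALLOC][6-9 ALLOC][10-10 ALLOC][11-29 FREE]
Op 4: d = malloc(9) -> d = 11; heap: [0-5 ALLOC][6-9 ALLOC][10-10 ALLOC][11-19 ALLOC][20-29 FREE]
Op 5: e = malloc(7) -> e = 20; heap: [0-5 ALLOC][6-9 ALLOC][10-10 ALLOC][11-19 ALLOC][20-26 ALLOC][27-29 FREE]
Op 6: free(b) -> (freed b); heap: [0-5 ALLOC][6-9 FREE][10-10 ALLOC][11-19 ALLOC][20-26 ALLOC][27-29 FREE]
Op 7: a = realloc(a, 7) -> a = 0; heap: [0-6 ALLOC][7-9 FREE][10-10 ALLOC][11-19 ALLOC][20-26 ALLOC][27-29 FREE]
Free blocks: [3 3] total_free=6 largest=3 -> 100*(6-3)/6 = 300/6 = 50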